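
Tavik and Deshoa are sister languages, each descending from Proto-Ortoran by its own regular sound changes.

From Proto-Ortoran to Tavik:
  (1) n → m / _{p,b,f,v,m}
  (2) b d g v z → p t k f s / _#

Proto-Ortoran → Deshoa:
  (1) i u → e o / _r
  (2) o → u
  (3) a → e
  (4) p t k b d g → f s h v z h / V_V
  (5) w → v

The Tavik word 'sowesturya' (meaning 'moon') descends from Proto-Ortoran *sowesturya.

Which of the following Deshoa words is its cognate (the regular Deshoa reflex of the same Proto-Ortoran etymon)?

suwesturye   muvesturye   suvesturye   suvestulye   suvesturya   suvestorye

Deshoa: start from *sowesturya.
  rule 1 (pre-rhotic lowering): sowesturya → sowestorya
  rule 2 (vowel merger): sowestorya → suwesturya
  rule 3 (vowel merger): suwesturya → suwesturye
  rule 4: no change — suwesturye
  rule 5 (unconditioned shift): suwesturye → suvesturye
  ⇒ Deshoa suvesturye
Among the options, 'suvesturye' alone shows every Deshoa change applied in order.

suvesturye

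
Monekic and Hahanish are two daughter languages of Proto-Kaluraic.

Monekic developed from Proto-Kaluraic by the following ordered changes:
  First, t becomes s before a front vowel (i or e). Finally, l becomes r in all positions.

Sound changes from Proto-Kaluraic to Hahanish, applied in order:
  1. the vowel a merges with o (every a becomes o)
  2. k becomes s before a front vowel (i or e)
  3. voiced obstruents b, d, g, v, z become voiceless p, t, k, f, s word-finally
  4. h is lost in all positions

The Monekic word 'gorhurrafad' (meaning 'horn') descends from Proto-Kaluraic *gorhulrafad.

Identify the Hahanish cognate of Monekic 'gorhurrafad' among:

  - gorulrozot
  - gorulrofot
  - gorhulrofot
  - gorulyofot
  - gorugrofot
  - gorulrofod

Hahanish: start from *gorhulrafad.
  rule 1 (vowel merger): gorhulrafad → gorhulrofod
  rule 2: no change — gorhulrofod
  rule 3 (final devoicing): gorhulrofod → gorhulrofot
  rule 4 (h-loss): gorhulrofot → gorulrofot
  ⇒ Hahanish gorulrofot
Among the options, 'gorulrofot' alone shows every Hahanish change applied in order.

gorulrofot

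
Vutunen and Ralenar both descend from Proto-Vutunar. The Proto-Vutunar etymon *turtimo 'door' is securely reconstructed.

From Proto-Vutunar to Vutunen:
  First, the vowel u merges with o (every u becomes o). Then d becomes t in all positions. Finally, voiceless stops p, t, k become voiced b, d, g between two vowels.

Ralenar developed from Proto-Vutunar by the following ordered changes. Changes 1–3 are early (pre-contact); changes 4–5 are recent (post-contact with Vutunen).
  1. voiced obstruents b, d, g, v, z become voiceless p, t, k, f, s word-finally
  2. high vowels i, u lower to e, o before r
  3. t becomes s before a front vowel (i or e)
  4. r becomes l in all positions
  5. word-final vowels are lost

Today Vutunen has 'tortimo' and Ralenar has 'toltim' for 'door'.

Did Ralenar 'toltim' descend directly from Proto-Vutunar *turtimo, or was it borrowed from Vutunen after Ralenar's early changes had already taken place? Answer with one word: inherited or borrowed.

borrowed

If inherited, *turtimo would pass through all of Ralenar's changes:
Ralenar: start from *turtimo.
  rule 1: no change — turtimo
  rule 2 (pre-rhotic lowering): turtimo → tortimo
  rule 3 (palatalisation): tortimo → torsimo
  rule 4 (unconditioned shift): torsimo → tolsimo
  rule 5 (apocope): tolsimo → tolsim
  ⇒ Ralenar tolsim
If borrowed from Vutunen 'tortimo' after the early changes, it would undergo only the recent ones:
  rule 4 (unconditioned shift): tortimo → toltimo
  rule 5 (apocope): toltimo → toltim
  ⇒ as a loan: toltim
Ralenar 'toltim' matches the loan outcome 'toltim', not the inherited 'tolsim' — it skipped the early Ralenar changes, so it was borrowed from Vutunen.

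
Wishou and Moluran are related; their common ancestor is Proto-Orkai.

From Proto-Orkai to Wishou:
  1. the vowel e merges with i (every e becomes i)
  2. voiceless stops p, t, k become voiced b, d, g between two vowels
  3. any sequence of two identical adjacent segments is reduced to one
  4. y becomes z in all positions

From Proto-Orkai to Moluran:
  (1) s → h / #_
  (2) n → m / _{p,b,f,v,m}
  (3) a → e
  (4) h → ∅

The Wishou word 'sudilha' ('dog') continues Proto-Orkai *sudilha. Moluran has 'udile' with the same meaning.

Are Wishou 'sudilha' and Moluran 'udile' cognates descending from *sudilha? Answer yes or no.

yes

Derive the expected Moluran reflex of *sudilha:
Moluran: *sudilha > hudilha > hudilhe > udile  (by debuccalisation, vowel merger, h-loss)
Moluran 'udile' matches the regular reflex exactly, so the pair is cognate.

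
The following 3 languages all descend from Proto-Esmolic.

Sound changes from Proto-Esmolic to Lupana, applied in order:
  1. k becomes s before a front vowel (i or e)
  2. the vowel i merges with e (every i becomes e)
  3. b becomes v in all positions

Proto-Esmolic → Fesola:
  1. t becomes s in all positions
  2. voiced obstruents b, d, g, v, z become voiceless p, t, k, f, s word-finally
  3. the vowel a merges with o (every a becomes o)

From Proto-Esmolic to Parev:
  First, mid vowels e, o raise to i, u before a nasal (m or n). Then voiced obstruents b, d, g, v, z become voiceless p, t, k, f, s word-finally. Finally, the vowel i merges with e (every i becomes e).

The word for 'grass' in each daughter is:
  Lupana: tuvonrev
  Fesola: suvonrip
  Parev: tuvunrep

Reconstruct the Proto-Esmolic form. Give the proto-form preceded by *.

Position 1: Lupana has t, Fesola has s, Parev has t. Lupana preserves t here (none of its changes turn any other segment into t), so the proto-segment is *t.
Position 4: Lupana has o, Fesola has o, Parev has u. Lupana preserves o here (none of its changes turn any other segment into o), so the proto-segment is *o.
Verify the candidate proto-form against each daughter:
Lupana: *tuvonrib
  tuvonrib (rule 1 does not apply)
  tuvonrib → tuvonreb   [vowel merger]
  tuvonreb → tuvonrev   [unconditioned shift]
  giving Lupana tuvonrev.
Fesola: *tuvonrib > suvonrib > suvonrip  (by unconditioned shift, final devoicing)
Parev: *tuvonrib > tuvunrib > tuvunrip > tuvunrep  (by pre-nasal raising, final devoicing, vowel merger)
No other proto-form is consistent with every reflex, so the reconstruction is *tuvonrib.

*tuvonrib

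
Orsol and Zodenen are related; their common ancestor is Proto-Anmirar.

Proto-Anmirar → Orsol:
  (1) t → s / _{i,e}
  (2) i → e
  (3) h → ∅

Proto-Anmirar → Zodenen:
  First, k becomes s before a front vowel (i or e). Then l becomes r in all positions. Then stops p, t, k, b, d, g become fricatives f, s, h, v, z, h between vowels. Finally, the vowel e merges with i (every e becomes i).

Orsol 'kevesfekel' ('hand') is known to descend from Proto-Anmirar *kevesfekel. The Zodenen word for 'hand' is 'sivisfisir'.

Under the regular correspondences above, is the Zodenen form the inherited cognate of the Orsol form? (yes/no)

Derive the expected Zodenen reflex of *kevesfekel:
Zodenen: *kevesfekel
  kevesfekel → sevesfesel   [palatalisation]
  sevesfesel → sevesfeser   [unconditioned shift]
  sevesfeser (rule 3 does not apply)
  sevesfeser → sivisfisir   [vowel merger]
  giving Zodenen sivisfisir.
Zodenen 'sivisfisir' matches the regular reflex exactly, so the pair is cognate.

yes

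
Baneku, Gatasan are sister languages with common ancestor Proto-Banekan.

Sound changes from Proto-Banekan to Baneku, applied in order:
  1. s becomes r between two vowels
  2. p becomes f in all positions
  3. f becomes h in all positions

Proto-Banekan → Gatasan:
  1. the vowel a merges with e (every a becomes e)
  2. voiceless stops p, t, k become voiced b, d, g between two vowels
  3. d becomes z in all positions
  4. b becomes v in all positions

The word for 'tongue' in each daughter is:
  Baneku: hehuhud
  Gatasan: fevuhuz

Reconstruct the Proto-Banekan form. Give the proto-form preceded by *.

Position 1: Baneku has h, Gatasan has f. Gatasan preserves f here (none of its changes turn any other segment into f), so the proto-segment is *f.
Position 7: Baneku has d, Gatasan has z. Baneku preserves d here (none of its changes turn any other segment into d), so the proto-segment is *d.
Position 3: Baneku has h, Gatasan has v. Taking the neighbouring segments as reconstructed: Baneku h could go back to *p or *f or *h; Gatasan v could go back to *p or *b or *v — the one source consistent with every daughter is *p.
The remaining positions agree across the daughters. Check the candidate against every language:
Baneku: *fepuhud
  fepuhud (rule 1 does not apply)
  fepuhud → fefuhud   [unconditioned shift]
  fefuhud → hehuhud   [unconditioned shift]
  giving Baneku hehuhud.
Gatasan: *fepuhud > febuhud > febuhuz > fevuhuz  (by intervocalic voicing, unconditioned shift, unconditioned shift)
*fepuhud is the unique common source.

*fepuhud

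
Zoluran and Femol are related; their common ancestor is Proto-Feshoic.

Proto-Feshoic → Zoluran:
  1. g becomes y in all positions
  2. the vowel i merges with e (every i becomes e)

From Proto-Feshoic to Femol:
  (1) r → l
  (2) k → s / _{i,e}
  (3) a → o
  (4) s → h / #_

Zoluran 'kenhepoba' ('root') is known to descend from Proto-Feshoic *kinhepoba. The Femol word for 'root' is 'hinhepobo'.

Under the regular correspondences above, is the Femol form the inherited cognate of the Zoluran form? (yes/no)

Derive the expected Femol reflex of *kinhepoba:
Femol: *kinhepoba
  kinhepoba (rule 1 does not apply)
  kinhepoba → sinhepoba   [palatalisation]
  sinhepoba → sinhepobo   [vowel merger]
  sinhepobo → hinhepobo   [debuccalisation]
  giving Femol hinhepobo.
Femol 'hinhepobo' matches the regular reflex exactly, so the pair is cognate.

yes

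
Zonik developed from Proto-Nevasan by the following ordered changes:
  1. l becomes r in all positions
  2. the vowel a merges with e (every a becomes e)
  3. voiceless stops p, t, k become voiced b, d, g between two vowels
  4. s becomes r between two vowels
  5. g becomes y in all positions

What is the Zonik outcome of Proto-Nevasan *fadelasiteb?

Zonik: start from *fadelasiteb.
  rule 1 (unconditioned shift): fadelasiteb → faderasiteb
  rule 2 (vowel merger): faderasiteb → federesiteb
  rule 3 (intervocalic voicing): federesiteb → federesideb
  rule 4 (rhotacism): federesideb → federerideb
  rule 5: no change — federerideb
  ⇒ Zonik federerideb

federerideb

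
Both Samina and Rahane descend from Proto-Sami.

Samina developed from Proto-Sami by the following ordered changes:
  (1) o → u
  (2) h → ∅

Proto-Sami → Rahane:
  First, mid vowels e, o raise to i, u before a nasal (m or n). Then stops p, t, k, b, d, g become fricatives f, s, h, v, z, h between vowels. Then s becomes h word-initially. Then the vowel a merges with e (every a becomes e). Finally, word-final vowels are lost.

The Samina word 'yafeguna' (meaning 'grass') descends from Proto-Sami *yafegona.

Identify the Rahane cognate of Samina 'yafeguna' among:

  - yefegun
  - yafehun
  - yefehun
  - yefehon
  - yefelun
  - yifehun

yefehun

Rahane: *yafegona > yafeguna > yafehuna > yefehune > yefehun  (by pre-nasal raising, intervocalic lenition, vowel merger, apocope)
Only 'yefehun' matches the regular Rahane development of *yafegona.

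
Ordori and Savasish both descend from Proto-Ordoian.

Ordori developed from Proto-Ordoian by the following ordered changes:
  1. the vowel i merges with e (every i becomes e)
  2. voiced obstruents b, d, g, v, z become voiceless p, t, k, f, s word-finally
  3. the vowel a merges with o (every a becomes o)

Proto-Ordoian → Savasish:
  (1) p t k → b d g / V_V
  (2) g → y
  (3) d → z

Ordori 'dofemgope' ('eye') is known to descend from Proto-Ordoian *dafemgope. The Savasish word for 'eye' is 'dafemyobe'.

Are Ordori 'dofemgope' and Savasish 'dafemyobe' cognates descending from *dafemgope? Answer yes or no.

no

Derive the expected Savasish reflex of *dafemgope:
Savasish: *dafemgope
  dafemgope → dafemgobe   [intervocalic voicing]
  dafemgobe → dafemyobe   [unconditioned shift]
  dafemyobe → zafemyobe   [unconditioned shift]
  giving Savasish zafemyobe.
The regular Savasish reflex would be 'zafemyobe', but the attested form is 'dafemyobe'. The correspondence is irregular, so they are not cognates (the Savasish form has a different source).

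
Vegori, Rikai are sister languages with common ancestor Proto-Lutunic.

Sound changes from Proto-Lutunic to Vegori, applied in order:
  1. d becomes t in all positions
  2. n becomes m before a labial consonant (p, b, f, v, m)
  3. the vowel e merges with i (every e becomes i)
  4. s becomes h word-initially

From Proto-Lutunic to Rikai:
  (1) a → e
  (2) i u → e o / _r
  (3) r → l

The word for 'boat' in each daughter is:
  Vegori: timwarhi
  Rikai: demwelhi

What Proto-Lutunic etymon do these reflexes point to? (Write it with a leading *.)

*demwarhi

Position 5: Vegori has a, Rikai has e. Vegori preserves a here (none of its changes turn any other segment into a), so the proto-segment is *a.
Position 6: Vegori has r, Rikai has l. Vegori preserves r here (none of its changes turn any other segment into r), so the proto-segment is *r.
This points to *demwarhi. Verify forward in each daughter:
Vegori: start from *demwarhi.
  rule 1 (unconditioned shift): demwarhi → temwarhi
  rule 2: no change — temwarhi
  rule 3 (vowel merger): temwarhi → timwarhi
  rule 4: no change — timwarhi
  ⇒ Vegori timwarhi
Rikai: start from *demwarhi.
  rule 1 (vowel merger): demwarhi → demwerhi
  rule 2: no change — demwerhi
  rule 3 (unconditioned shift): demwerhi → demwelhi
  ⇒ Rikai demwelhi
Only *demwarhi yields all of Vegori timwarhi, Rikai demwelhi.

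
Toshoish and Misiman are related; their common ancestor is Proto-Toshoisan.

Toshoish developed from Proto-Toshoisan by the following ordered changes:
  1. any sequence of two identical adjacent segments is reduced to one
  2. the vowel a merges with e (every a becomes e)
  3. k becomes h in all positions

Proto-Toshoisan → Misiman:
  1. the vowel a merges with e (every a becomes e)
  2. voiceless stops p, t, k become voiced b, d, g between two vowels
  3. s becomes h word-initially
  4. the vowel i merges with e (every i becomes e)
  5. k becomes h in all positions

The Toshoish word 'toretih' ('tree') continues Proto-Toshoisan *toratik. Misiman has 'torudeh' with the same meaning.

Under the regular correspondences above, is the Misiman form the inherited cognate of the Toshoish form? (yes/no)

Derive the expected Misiman reflex of *toratik:
Misiman: start from *toratik.
  rule 1 (vowel merger): toratik → toretik
  rule 2 (intervocalic voicing): toretik → toredik
  rule 3: no change — toredik
  rule 4 (vowel merger): toredik → toredek
  rule 5 (unconditioned shift): toredek → toredeh
  ⇒ Misiman toredeh
The regular Misiman reflex would be 'toredeh', but the attested form is 'torudeh'. The correspondence is irregular, so they are not cognates (the Misiman form has a different source).

no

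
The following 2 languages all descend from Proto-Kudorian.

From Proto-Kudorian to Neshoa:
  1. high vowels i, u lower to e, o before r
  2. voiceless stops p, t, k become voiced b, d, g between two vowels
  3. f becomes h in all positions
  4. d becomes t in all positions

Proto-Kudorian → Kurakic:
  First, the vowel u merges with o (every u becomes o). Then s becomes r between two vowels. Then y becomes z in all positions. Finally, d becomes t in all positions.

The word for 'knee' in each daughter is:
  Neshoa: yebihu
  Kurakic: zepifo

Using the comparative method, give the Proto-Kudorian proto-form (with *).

*yepifu

Position 1: Neshoa has y, Kurakic has z. Neshoa preserves y here (none of its changes turn any other segment into y), so the proto-segment is *y.
Position 6: Neshoa has u, Kurakic has o. Neshoa preserves u here (none of its changes turn any other segment into u), so the proto-segment is *u.
Continuing position by position gives *yepifu; check it forward:
Neshoa: *yepifu
  yepifu (rule 1 does not apply)
  yepifu → yebifu   [intervocalic voicing]
  yebifu → yebihu   [unconditioned shift]
  yebihu (rule 4 does not apply)
  giving Neshoa yebihu.
Kurakic: *yepifu
  yepifu → yepifo   [vowel merger]
  yepifo (rule 2 does not apply)
  yepifo → zepifo   [unconditioned shift]
  zepifo (rule 4 does not apply)
  giving Kurakic zepifo.
*yepifu is the unique common source.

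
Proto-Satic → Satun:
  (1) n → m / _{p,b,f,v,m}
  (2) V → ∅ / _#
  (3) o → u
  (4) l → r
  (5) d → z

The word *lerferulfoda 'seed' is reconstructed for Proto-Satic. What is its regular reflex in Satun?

rerferurfuz

Satun: *lerferulfoda > lerferulfod > lerferulfud > rerferurfud > rerferurfuz  (by apocope, vowel merger, unconditioned shift, unconditioned shift)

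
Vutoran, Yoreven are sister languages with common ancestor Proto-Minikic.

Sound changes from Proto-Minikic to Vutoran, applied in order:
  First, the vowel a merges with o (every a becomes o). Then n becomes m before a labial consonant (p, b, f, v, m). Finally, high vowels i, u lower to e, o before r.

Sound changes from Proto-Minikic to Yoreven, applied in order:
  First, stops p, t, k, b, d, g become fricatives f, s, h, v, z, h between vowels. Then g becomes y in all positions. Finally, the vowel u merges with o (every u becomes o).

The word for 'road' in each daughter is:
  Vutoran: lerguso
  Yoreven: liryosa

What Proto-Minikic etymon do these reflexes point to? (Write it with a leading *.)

*lirgusa

Position 2: Vutoran has e, Yoreven has i. Yoreven preserves i here (none of its changes turn any other segment into i), so the proto-segment is *i.
Position 4: Vutoran has g, Yoreven has y. Vutoran preserves g here (none of its changes turn any other segment into g), so the proto-segment is *g.
Position 7: Vutoran has o, Yoreven has a. Yoreven preserves a here (none of its changes turn any other segment into a), so the proto-segment is *a.
This points to *lirgusa. Verify forward in each daughter:
Vutoran: *lirgusa
  lirgusa → lirguso   [vowel merger]
  lirguso (rule 2 does not apply)
  lirguso → lerguso   [pre-rhotic lowering]
  giving Vutoran lerguso.
Yoreven: *lirgusa > liryusa > liryosa  (by unconditioned shift, vowel merger)
No other proto-form is consistent with every reflex, so the reconstruction is *lirgusa.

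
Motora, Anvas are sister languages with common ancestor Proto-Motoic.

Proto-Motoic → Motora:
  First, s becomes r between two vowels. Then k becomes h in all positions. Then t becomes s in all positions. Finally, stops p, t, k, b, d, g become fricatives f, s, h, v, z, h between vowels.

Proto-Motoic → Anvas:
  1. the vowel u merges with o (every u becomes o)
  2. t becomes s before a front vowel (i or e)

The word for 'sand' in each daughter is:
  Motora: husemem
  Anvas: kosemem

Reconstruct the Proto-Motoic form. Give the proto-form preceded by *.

Position 1: Motora has h, Anvas has k. Anvas preserves k here (none of its changes turn any other segment into k), so the proto-segment is *k.
Position 3: Motora has s, Anvas has s. Taking the neighbouring segments as reconstructed: Motora s can only go back to *t; Anvas s could go back to *t or *s — the one source consistent with every daughter is *t.
This points to *kutemem. Verify forward in each daughter:
Motora: *kutemem
  kutemem (rule 1 does not apply)
  kutemem → hutemem   [unconditioned shift]
  hutemem → husemem   [unconditioned shift]
  husemem (rule 4 does not apply)
  giving Motora husemem.
Anvas: start from *kutemem.
  rule 1 (vowel merger): kutemem → kotemem
  rule 2 (palatalisation): kotemem → kosemem
  ⇒ Anvas kosemem
No other proto-form is consistent with every reflex, so the reconstruction is *kutemem.

*kutemem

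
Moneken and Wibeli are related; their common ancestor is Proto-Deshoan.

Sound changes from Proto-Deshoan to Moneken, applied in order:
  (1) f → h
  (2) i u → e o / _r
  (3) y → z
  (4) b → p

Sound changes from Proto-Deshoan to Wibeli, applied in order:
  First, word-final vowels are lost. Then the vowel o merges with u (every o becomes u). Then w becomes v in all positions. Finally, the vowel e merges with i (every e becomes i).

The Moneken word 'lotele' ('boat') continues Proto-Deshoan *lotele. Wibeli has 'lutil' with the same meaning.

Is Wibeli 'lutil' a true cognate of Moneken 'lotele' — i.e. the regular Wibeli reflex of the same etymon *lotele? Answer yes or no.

Derive the expected Wibeli reflex of *lotele:
Wibeli: *lotele > lotel > lutel > lutil  (by apocope, vowel merger, vowel merger)
Wibeli 'lutil' matches the regular reflex exactly, so the pair is cognate.

yes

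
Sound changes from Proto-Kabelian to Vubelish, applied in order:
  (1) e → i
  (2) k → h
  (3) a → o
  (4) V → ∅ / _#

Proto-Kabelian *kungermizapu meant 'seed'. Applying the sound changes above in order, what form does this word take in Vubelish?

Vubelish: *kungermizapu > kungirmizapu > hungirmizapu > hungirmizopu > hungirmizop  (by vowel merger, unconditioned shift, vowel merger, apocope)

hungirmizop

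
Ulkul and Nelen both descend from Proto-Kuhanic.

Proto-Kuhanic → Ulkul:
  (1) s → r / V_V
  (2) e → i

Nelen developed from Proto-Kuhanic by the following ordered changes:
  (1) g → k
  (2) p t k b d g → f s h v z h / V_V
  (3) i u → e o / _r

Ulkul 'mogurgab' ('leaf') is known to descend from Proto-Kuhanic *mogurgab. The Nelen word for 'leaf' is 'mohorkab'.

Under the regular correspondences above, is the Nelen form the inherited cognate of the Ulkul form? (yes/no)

Derive the expected Nelen reflex of *mogurgab:
Nelen: *mogurgab
  mogurgab → mokurkab   [unconditioned shift]
  mokurkab → mohurkab   [intervocalic lenition]
  mohurkab → mohorkab   [pre-rhotic lowering]
  giving Nelen mohorkab.
Nelen 'mohorkab' matches the regular reflex exactly, so the pair is cognate.

yes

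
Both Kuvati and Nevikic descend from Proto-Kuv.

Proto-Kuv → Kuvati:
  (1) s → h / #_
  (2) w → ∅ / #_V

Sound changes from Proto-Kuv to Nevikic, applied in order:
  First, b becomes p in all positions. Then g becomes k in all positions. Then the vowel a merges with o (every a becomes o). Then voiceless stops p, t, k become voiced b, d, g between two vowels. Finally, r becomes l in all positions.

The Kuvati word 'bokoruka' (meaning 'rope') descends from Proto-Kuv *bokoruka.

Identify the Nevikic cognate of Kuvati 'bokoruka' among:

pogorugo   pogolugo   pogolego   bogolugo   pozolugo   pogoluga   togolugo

pogolugo

Nevikic: start from *bokoruka.
  rule 1 (unconditioned shift): bokoruka → pokoruka
  rule 2: no change — pokoruka
  rule 3 (vowel merger): pokoruka → pokoruko
  rule 4 (intervocalic voicing): pokoruko → pogorugo
  rule 5 (unconditioned shift): pogorugo → pogolugo
  ⇒ Nevikic pogolugo
The other candidates each miss or misapply at least one Nevikic change.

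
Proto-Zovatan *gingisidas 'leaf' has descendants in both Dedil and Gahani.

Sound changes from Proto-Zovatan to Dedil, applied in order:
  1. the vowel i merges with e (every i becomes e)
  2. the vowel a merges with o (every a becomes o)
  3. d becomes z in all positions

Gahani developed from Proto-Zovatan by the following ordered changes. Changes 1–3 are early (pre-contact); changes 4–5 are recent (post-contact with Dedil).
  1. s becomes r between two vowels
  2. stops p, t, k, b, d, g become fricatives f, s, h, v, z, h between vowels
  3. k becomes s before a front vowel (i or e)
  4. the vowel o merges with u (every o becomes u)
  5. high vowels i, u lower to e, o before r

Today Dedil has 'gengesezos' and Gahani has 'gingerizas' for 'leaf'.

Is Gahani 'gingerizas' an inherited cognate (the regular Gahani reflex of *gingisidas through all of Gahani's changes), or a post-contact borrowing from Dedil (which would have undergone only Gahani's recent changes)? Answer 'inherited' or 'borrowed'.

If inherited, *gingisidas would pass through all of Gahani's changes:
Gahani: *gingisidas > gingiridas > gingirizas > gingerizas  (by rhotacism, intervocalic lenition, pre-rhotic lowering)
If borrowed from Dedil 'gengesezos' after the early changes, it would undergo only the recent ones:
  rule 4 (vowel merger): gengesezos → gengesezus
  rule 5 (pre-rhotic lowering): no change (gengesezus)
  ⇒ as a loan: gengesezus
Gahani 'gingerizas' matches the inherited outcome exactly, so it is an inherited cognate, not a loan.

inherited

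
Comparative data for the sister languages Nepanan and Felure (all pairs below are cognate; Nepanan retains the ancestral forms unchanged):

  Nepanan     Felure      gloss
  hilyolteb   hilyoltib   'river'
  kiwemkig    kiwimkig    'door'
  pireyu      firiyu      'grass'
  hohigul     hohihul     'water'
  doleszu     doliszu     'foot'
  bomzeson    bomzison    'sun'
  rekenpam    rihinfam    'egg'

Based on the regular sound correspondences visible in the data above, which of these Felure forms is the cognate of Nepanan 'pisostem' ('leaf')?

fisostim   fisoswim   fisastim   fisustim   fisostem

pireyu ~ firiyu — Nepanan p corresponds to Felure f word-initially before a front vowel.
kiwemkig ~ kiwimkig — Nepanan e corresponds to Felure i after a consonant, before a nasal.
Applying these to Nepanan 'pisostem':
  pisostem → fisostem   (p→f word-initially before a front vowel)
  fisostem → fisostim   (e→i after a consonant, before a nasal)
So the Felure cognate is 'fisostim'.

fisostim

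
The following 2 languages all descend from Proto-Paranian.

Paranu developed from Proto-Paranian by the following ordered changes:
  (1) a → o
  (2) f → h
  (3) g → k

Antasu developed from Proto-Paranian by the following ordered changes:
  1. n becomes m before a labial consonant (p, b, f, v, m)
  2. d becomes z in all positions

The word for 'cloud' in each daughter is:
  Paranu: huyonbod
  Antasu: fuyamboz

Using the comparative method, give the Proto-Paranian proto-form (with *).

Position 8: Paranu has d, Antasu has z. Paranu preserves d here (none of its changes turn any other segment into d), so the proto-segment is *d.
Position 5: Paranu has n, Antasu has m. Paranu preserves n here (none of its changes turn any other segment into n), so the proto-segment is *n.
Position 4: Paranu has o, Antasu has a. Antasu preserves a here (none of its changes turn any other segment into a), so the proto-segment is *a.
Verify the candidate proto-form against each daughter:
Paranu: *fuyanbod
  fuyanbod → fuyonbod   [vowel merger]
  fuyonbod → huyonbod   [unconditioned shift]
  huyonbod (rule 3 does not apply)
  giving Paranu huyonbod.
Antasu: *fuyanbod
  fuyanbod → fuyambod   [nasal place assimilation]
  fuyambod → fuyamboz   [unconditioned shift]
  giving Antasu fuyamboz.
*fuyanbod is the unique common source.

*fuyanbod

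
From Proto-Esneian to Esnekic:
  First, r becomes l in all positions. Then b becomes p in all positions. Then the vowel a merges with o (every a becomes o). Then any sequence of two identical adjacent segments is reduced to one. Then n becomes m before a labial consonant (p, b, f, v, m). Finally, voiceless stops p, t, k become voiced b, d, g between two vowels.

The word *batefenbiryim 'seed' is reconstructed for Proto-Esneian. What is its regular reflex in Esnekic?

Esnekic: *batefenbiryim
  batefenbiryim → batefenbilyim   [unconditioned shift]
  batefenbilyim → patefenpilyim   [unconditioned shift]
  patefenpilyim → potefenpilyim   [vowel merger]
  potefenpilyim (rule 4 does not apply)
  potefenpilyim → potefempilyim   [nasal place assimilation]
  potefempilyim → podefempilyim   [intervocalic voicing]
  giving Esnekic podefempilyim.

podefempilyim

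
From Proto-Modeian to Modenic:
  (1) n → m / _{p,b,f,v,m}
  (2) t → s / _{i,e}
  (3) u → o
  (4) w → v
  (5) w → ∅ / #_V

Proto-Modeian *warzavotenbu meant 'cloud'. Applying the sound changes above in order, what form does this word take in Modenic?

Modenic: *warzavotenbu > warzavotembu > warzavosembu > warzavosembo > varzavosembo  (by nasal place assimilation, palatalisation, vowel merger, unconditioned shift)

varzavosembo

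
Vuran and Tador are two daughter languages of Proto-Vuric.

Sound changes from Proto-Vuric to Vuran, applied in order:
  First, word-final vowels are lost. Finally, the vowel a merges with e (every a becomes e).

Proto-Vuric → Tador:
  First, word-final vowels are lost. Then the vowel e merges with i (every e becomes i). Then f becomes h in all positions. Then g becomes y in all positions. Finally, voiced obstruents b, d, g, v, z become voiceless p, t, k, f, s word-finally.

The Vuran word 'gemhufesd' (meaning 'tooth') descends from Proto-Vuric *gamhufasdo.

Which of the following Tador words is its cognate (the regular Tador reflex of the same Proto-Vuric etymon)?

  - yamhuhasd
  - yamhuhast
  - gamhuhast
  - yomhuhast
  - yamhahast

yamhuhast

Tador: *gamhufasdo
  gamhufasdo → gamhufasd   [apocope]
  gamhufasd (rule 2 does not apply)
  gamhufasd → gamhuhasd   [unconditioned shift]
  gamhuhasd → yamhuhasd   [unconditioned shift]
  yamhuhasd → yamhuhast   [final devoicing]
  giving Tador yamhuhast.
The other candidates each miss or misapply at least one Tador change.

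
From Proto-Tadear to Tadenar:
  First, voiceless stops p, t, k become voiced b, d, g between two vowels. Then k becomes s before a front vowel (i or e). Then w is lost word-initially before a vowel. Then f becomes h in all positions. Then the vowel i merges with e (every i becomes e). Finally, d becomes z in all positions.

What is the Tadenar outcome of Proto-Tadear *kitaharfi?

Tadenar: start from *kitaharfi.
  rule 1 (intervocalic voicing): kitaharfi → kidaharfi
  rule 2 (palatalisation): kidaharfi → sidaharfi
  rule 3: no change — sidaharfi
  rule 4 (unconditioned shift): sidaharfi → sidaharhi
  rule 5 (vowel merger): sidaharhi → sedaharhe
  rule 6 (unconditioned shift): sedaharhe → sezaharhe
  ⇒ Tadenar sezaharhe

sezaharhe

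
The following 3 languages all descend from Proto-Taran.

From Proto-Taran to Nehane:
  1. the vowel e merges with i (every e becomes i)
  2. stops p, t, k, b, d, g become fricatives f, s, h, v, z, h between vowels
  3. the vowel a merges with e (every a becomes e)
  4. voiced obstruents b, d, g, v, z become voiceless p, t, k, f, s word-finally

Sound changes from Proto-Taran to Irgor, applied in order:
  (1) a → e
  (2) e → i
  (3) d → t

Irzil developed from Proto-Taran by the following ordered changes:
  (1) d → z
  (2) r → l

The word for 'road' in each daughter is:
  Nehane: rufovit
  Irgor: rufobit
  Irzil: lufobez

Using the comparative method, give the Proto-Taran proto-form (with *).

Position 5: Nehane has v, Irgor has b, Irzil has b. Irgor preserves b here (none of its changes turn any other segment into b), so the proto-segment is *b.
Position 7: Nehane has t, Irgor has t, Irzil has z. Taking the neighbouring segments as reconstructed: Nehane t could go back to *t or *d; Irgor t could go back to *t or *d; Irzil z could go back to *d or *z — the one source consistent with every daughter is *d.
This points to *rufobed. Verify forward in each daughter:
Nehane: *rufobed
  rufobed → rufobid   [vowel merger]
  rufobid → rufovid   [intervocalic lenition]
  rufovid (rule 3 does not apply)
  rufovid → rufovit   [final devoicing]
  giving Nehane rufovit.
Irgor: *rufobed > rufobid > rufobit  (by vowel merger, unconditioned shift)
Irzil: *rufobed
  rufobed → rufobez   [unconditioned shift]
  rufobez → lufobez   [unconditioned shift]
  giving Irzil lufobez.
Only *rufobed yields all of Nehane rufovit, Irgor rufobit, Irzil lufobez.

*rufobed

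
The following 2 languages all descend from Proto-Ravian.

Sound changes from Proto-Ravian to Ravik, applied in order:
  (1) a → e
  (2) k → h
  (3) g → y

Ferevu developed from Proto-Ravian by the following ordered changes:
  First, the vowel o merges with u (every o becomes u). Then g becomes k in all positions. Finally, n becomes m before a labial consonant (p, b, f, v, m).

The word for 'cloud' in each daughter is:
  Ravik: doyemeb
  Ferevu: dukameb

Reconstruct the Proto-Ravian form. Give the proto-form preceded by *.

Position 4: Ravik has e, Ferevu has a. Ferevu preserves a here (none of its changes turn any other segment into a), so the proto-segment is *a.
Position 3: Ravik has y, Ferevu has k. Taking the neighbouring segments as reconstructed: Ravik y could go back to *g or *y; Ferevu k could go back to *k or *g — the one source consistent with every daughter is *g.
Continuing position by position gives *dogameb; check it forward:
Ravik: start from *dogameb.
  rule 1 (vowel merger): dogameb → dogemeb
  rule 2: no change — dogemeb
  rule 3 (unconditioned shift): dogemeb → doyemeb
  ⇒ Ravik doyemeb
Ferevu: *dogameb
  dogameb → dugameb   [vowel merger]
  dugameb → dukameb   [unconditioned shift]
  dukameb (rule 3 does not apply)
  giving Ferevu dukameb.
Only *dogameb yields all of Ravik doyemeb, Ferevu dukameb.

*dogameb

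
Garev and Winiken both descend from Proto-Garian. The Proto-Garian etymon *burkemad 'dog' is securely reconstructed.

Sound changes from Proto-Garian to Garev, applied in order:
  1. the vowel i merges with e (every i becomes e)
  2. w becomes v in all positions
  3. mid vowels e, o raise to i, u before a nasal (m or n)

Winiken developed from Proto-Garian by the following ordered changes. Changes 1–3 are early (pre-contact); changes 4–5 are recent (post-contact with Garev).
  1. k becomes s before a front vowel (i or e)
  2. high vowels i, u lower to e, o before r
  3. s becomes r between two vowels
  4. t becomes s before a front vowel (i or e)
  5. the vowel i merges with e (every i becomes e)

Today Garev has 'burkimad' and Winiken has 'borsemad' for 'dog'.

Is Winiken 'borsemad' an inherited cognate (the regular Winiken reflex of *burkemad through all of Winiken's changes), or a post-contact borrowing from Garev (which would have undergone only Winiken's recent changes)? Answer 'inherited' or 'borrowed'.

inherited

If inherited, *burkemad would pass through all of Winiken's changes:
Winiken: *burkemad > bursemad > borsemad  (by palatalisation, pre-rhotic lowering)
If borrowed from Garev 'burkimad' after the early changes, it would undergo only the recent ones:
  rule 4 (palatalisation): no change (burkimad)
  rule 5 (vowel merger): burkimad → burkemad
  ⇒ as a loan: burkemad
Winiken 'borsemad' matches the inherited outcome exactly, so it is an inherited cognate, not a loan.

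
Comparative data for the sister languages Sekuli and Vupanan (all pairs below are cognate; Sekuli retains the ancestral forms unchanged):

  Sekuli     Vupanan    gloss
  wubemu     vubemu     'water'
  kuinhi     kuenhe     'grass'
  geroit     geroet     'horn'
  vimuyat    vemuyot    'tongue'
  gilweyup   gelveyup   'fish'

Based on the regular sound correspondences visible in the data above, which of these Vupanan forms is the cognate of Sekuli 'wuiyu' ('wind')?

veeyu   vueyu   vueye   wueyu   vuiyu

vueyu

wubemu ~ vubemu — Sekuli w corresponds to Vupanan v word-initially before a back vowel.
geroit ~ geroet — Sekuli i corresponds to Vupanan e after a vowel, before a consonant other than r, m, n, p, b, f, v.
Applying these to Sekuli 'wuiyu':
  wuiyu → vuiyu   (w→v word-initially before a back vowel)
  vuiyu → vueyu   (i→e after a vowel, before a consonant other than r, m, n, p, b, f, v)
So the Vupanan cognate is 'vueyu'.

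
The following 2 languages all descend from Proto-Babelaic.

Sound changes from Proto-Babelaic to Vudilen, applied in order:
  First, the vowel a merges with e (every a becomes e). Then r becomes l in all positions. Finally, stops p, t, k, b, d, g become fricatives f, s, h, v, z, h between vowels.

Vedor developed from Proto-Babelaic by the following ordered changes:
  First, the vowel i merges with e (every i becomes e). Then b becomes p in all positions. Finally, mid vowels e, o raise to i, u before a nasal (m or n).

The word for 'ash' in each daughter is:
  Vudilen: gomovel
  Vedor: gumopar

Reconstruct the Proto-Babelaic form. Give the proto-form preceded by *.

Position 5: Vudilen has v, Vedor has p. Taking the neighbouring segments as reconstructed: Vudilen v could go back to *b or *v; Vedor p could go back to *p or *b — the one source consistent with every daughter is *b.
Position 6: Vudilen has e, Vedor has a. Vedor preserves a here (none of its changes turn any other segment into a), so the proto-segment is *a.
Verify the candidate proto-form against each daughter:
Vudilen: *gomobar
  gomobar → gomober   [vowel merger]
  gomober → gomobel   [unconditioned shift]
  gomobel → gomovel   [intervocalic lenition]
  giving Vudilen gomovel.
Vedor: *gomobar
  gomobar (rule 1 does not apply)
  gomobar → gomopar   [unconditioned shift]
  gomopar → gumopar   [pre-nasal raising]
  giving Vedor gumopar.
No other proto-form is consistent with every reflex, so the reconstruction is *gomobar.

*gomobar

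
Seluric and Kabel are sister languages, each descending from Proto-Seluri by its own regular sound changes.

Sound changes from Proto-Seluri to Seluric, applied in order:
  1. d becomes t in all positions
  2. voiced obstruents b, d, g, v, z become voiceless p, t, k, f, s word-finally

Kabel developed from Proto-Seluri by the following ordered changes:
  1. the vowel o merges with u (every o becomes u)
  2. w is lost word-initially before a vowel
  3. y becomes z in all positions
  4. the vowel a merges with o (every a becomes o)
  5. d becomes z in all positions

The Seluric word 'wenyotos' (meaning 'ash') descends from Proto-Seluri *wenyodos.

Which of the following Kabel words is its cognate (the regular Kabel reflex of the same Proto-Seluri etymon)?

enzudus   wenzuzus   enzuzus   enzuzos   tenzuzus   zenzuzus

enzuzus

Kabel: start from *wenyodos.
  rule 1 (vowel merger): wenyodos → wenyudus
  rule 2 (glide loss): wenyudus → enyudus
  rule 3 (unconditioned shift): enyudus → enzudus
  rule 4: no change — enzudus
  rule 5 (unconditioned shift): enzudus → enzuzus
  ⇒ Kabel enzuzus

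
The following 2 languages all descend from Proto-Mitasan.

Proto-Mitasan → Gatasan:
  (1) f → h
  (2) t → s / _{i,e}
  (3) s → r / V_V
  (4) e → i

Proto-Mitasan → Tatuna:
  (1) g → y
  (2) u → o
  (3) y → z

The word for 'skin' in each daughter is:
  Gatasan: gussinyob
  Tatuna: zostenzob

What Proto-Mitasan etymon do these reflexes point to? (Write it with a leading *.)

Position 2: Gatasan has u, Tatuna has o. Gatasan preserves u here (none of its changes turn any other segment into u), so the proto-segment is *u.
Position 1: Gatasan has g, Tatuna has z. Gatasan preserves g here (none of its changes turn any other segment into g), so the proto-segment is *g.
Position 4: Gatasan has s, Tatuna has t. Tatuna preserves t here (none of its changes turn any other segment into t), so the proto-segment is *t.
Verify the candidate proto-form against each daughter:
Gatasan: *gustenyob
  gustenyob (rule 1 does not apply)
  gustenyob → gussenyob   [palatalisation]
  gussenyob (rule 3 does not apply)
  gussenyob → gussinyob   [vowel merger]
  giving Gatasan gussinyob.
Tatuna: start from *gustenyob.
  rule 1 (unconditioned shift): gustenyob → yustenyob
  rule 2 (vowel merger): yustenyob → yostenyob
  rule 3 (unconditioned shift): yostenyob → zostenzob
  ⇒ Tatuna zostenzob
Only *gustenyob yields all of Gatasan gussinyob, Tatuna zostenzob.

*gustenyob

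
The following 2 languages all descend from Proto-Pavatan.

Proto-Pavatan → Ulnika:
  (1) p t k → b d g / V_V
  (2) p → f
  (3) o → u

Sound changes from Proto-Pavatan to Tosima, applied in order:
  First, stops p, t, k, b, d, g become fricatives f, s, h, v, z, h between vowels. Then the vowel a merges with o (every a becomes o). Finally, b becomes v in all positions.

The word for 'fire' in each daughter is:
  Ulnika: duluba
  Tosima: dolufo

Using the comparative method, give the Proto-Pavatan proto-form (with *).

Position 2: Ulnika has u, Tosima has o. Taking the neighbouring segments as reconstructed: Ulnika u could go back to *o or *u; Tosima o could go back to *a or *o — the one source consistent with every daughter is *o.
Position 5: Ulnika has b, Tosima has f. Taking the neighbouring segments as reconstructed: Ulnika b could go back to *p or *b; Tosima f could go back to *p or *f — the one source consistent with every daughter is *p.
Position 6: Ulnika has a, Tosima has o. Ulnika preserves a here (none of its changes turn any other segment into a), so the proto-segment is *a.
The remaining positions agree across the daughters. Check the candidate against every language:
Ulnika: *dolupa
  dolupa → doluba   [intervocalic voicing]
  doluba (rule 2 does not apply)
  doluba → duluba   [vowel merger]
  giving Ulnika duluba.
Tosima: *dolupa
  dolupa → dolufa   [intervocalic lenition]
  dolufa → dolufo   [vowel merger]
  dolufo (rule 3 does not apply)
  giving Tosima dolufo.
No other proto-form is consistent with every reflex, so the reconstruction is *dolupa.

*dolupa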